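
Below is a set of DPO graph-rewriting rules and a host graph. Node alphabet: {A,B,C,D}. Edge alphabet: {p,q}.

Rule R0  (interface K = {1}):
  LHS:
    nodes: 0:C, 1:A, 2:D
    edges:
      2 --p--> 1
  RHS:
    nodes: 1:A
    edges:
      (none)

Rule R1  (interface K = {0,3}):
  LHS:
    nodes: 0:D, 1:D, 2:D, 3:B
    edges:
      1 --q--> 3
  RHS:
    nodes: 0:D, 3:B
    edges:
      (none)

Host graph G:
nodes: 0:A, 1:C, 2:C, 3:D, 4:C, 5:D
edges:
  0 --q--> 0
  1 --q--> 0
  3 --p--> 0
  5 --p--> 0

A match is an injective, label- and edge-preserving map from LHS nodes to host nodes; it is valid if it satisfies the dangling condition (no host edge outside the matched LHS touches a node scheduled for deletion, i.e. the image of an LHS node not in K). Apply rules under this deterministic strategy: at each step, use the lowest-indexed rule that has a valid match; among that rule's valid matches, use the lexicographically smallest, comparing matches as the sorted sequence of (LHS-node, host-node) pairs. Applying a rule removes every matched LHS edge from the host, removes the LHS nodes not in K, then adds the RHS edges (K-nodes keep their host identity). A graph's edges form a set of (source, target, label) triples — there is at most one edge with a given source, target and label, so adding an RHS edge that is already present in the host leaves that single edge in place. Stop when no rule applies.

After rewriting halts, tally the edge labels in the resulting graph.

Answer: q:2

Derivation:
[0] host  ⇒  6 nodes, 4 edges  {0-q->0 1-q->0 3-p->0 5-p->0}
[1] R0 @ {0↦2, 1↦0, 2↦3}  ⇒  4 nodes, 3 edges  {0-q->0 1-q->0 5-p->0}
[2] R0 @ {0↦4, 1↦0, 2↦5}  ⇒  2 nodes, 2 edges  {0-q->0 1-q->0}
halt: no rule applies after step 2
NF edges: [(0, 0, 'q'), (1, 0, 'q')]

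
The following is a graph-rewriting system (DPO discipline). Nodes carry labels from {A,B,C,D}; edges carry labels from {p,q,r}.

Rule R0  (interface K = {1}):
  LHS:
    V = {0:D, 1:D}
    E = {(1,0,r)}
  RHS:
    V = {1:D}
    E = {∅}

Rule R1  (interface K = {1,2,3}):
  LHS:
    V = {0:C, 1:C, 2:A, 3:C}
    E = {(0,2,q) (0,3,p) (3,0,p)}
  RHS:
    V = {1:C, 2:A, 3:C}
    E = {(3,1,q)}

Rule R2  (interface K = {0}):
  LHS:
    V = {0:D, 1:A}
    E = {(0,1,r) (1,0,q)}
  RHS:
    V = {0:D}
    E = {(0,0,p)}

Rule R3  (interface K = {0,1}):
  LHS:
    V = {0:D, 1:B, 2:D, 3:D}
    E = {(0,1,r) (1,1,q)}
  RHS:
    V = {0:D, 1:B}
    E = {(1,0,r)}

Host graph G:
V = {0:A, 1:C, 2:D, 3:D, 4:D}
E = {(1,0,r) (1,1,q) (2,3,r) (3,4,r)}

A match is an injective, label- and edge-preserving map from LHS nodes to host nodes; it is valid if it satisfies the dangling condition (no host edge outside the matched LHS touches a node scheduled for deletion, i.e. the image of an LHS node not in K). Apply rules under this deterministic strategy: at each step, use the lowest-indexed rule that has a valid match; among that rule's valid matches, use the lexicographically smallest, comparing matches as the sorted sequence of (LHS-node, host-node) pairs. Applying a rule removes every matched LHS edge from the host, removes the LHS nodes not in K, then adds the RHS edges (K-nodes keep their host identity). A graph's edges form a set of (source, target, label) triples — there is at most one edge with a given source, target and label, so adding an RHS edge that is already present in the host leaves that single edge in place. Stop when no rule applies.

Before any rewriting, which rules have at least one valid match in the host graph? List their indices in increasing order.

Answer: [R0]

Rewrite trace:
R0: 1 valid match — {0↦4, 1↦3}
R1: no valid match — LHS pattern not found
R2: no valid match — LHS pattern not found
R3: no valid match — LHS pattern not found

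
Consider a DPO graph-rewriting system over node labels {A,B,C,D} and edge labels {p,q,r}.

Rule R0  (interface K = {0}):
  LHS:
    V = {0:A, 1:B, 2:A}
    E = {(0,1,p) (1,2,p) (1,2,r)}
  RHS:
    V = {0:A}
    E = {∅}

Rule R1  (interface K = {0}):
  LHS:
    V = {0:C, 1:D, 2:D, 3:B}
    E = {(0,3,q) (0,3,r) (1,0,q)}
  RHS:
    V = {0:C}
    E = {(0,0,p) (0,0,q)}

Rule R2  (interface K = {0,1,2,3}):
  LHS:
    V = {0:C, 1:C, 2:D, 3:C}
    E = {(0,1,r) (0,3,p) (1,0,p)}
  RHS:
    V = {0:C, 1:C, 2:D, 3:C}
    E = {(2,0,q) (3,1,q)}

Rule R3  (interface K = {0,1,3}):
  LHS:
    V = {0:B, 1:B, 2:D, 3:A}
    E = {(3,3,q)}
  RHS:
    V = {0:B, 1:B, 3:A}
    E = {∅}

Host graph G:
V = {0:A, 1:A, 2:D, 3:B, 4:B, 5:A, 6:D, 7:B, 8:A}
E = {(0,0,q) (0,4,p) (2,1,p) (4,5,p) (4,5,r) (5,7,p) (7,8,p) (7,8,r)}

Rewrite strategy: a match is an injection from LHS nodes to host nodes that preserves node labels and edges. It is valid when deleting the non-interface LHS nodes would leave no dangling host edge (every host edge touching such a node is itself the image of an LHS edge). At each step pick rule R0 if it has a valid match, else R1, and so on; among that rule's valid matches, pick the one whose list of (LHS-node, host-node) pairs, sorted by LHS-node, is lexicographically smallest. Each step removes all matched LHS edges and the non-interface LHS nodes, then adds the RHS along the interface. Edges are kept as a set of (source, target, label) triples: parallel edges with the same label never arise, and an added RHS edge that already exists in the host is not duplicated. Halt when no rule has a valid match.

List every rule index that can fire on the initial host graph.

R0: 1 valid match — {0↦5, 1↦7, 2↦8}
R1: no valid match — LHS pattern not found
R2: no valid match — LHS pattern not found
R3: 6 valid matches — {0↦3, 1↦4, 2↦6, 3↦0}, {0↦3, 1↦7, 2↦6, 3↦0}, {0↦4, 1↦3, 2↦6, 3↦0} (+3 more)

Answer: [R0,R3]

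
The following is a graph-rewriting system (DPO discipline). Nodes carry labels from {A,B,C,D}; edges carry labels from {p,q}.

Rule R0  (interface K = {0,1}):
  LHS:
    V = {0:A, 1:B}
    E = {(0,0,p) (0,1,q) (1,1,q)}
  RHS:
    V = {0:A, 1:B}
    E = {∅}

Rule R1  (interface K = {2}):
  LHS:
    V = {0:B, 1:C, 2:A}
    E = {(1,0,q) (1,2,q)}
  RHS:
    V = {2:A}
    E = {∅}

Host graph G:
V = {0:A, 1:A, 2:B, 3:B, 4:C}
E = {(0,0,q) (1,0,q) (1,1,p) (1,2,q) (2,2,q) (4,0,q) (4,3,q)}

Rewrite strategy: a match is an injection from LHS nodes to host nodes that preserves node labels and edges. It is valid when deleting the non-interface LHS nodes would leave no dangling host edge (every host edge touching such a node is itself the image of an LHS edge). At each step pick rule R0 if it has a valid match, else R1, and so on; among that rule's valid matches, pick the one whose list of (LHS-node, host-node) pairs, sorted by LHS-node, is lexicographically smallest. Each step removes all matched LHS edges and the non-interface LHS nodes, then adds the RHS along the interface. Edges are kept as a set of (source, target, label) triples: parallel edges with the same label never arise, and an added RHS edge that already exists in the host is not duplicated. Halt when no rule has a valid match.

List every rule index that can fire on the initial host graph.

Answer: [R0,R1]

Steps:
R0: 1 valid match — {0↦1, 1↦2}
R1: 1 valid match — {0↦3, 1↦4, 2↦0}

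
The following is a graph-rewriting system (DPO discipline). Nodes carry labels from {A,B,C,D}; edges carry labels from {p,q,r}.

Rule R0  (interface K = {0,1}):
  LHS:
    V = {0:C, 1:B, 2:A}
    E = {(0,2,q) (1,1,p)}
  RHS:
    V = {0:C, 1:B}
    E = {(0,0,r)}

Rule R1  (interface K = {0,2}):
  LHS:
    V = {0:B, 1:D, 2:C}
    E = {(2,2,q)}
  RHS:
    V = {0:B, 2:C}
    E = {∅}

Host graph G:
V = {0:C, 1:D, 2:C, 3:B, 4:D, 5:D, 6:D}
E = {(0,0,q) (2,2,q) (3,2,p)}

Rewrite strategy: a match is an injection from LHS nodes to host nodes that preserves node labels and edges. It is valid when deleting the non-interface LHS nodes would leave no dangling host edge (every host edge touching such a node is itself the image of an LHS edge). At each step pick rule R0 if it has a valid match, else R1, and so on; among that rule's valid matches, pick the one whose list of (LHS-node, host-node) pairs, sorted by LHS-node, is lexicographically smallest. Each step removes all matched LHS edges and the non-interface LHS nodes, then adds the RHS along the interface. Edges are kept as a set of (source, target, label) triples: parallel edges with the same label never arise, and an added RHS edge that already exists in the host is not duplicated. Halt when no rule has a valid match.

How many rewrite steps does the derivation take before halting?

initial: |V|=7 |E|=3  E = 0-q->0 2-q->2 3-p->2
step 1: apply R1 at {0↦3, 1↦1, 2↦0}  → |V|=6 |E|=2  E = 2-q->2 3-p->2
step 2: apply R1 at {0↦3, 1↦4, 2↦2}  → |V|=5 |E|=1  E = 3-p->2
halt: no rule applies after step 2

Answer: 2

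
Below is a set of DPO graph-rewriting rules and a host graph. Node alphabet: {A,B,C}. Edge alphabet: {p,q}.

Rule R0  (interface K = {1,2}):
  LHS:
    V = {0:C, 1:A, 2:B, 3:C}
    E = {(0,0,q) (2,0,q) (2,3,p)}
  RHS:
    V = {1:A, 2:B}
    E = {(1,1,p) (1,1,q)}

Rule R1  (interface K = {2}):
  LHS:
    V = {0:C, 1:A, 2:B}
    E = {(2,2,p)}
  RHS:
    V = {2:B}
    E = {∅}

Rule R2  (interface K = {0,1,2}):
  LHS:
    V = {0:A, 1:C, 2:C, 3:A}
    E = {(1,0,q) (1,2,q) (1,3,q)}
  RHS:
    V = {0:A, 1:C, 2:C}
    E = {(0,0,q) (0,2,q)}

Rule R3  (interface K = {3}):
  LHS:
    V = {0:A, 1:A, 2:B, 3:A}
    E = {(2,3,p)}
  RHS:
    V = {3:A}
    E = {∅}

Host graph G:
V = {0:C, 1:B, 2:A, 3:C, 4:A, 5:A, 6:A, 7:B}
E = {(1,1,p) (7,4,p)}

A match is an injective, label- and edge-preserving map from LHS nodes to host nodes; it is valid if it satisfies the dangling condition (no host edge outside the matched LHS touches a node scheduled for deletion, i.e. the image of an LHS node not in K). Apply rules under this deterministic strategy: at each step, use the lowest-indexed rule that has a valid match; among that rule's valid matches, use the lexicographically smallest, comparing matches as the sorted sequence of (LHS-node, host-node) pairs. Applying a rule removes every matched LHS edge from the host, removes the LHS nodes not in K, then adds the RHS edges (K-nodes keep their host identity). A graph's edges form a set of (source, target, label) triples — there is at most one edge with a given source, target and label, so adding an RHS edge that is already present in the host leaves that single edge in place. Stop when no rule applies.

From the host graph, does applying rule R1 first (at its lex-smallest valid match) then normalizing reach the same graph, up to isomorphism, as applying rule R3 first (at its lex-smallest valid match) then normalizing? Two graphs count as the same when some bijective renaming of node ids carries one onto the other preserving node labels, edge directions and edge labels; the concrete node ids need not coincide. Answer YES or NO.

Answer: YES

Rewrite trace:
branch R1-first: apply at {0↦0, 1↦2, 2↦1} → |E|=1, then 1 more step(s) → NF |V|=3 |E|=0 V={1:B, 3:C, 4:A} E=∅
branch R3-first: apply at {0↦2, 1↦5, 2↦7, 3↦4} → |E|=1, then 1 more step(s) → NF |V|=3 |E|=0 V={1:B, 3:C, 6:A} E=∅
graphs isomorphic (equal up to label-preserving node renaming)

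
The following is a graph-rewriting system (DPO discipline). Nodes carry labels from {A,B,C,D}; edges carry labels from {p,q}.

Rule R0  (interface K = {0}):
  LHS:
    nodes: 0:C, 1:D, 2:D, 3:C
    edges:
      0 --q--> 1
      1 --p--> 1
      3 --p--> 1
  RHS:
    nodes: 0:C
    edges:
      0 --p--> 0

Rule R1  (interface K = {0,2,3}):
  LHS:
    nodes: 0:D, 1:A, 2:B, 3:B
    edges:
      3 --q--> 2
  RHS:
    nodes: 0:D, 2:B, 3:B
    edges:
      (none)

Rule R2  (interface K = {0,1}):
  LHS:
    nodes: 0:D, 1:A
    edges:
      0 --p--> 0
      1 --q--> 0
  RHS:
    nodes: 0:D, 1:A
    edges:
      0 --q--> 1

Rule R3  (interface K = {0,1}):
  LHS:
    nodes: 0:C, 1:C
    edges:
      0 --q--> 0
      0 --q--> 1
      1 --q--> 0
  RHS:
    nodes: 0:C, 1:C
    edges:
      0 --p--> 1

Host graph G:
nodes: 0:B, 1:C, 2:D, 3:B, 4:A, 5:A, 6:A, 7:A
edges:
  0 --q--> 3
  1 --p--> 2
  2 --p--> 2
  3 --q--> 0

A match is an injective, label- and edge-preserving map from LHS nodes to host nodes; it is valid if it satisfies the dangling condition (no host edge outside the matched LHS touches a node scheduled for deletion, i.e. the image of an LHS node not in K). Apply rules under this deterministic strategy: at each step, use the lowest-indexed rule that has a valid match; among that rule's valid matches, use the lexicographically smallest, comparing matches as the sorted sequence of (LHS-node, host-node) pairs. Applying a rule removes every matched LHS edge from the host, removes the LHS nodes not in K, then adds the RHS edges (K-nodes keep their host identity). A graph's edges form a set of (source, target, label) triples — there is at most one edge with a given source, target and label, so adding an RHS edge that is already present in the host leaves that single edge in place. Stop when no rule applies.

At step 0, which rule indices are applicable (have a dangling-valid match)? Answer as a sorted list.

Answer: [R1]

Rewrite trace:
R0: no valid match — LHS pattern not found
R1: 8 valid matches — {0↦2, 1↦4, 2↦0, 3↦3}, {0↦2, 1↦4, 2↦3, 3↦0}, {0↦2, 1↦5, 2↦0, 3↦3} (+5 more)
R2: no valid match — LHS pattern not found
R3: no valid match — LHS pattern not found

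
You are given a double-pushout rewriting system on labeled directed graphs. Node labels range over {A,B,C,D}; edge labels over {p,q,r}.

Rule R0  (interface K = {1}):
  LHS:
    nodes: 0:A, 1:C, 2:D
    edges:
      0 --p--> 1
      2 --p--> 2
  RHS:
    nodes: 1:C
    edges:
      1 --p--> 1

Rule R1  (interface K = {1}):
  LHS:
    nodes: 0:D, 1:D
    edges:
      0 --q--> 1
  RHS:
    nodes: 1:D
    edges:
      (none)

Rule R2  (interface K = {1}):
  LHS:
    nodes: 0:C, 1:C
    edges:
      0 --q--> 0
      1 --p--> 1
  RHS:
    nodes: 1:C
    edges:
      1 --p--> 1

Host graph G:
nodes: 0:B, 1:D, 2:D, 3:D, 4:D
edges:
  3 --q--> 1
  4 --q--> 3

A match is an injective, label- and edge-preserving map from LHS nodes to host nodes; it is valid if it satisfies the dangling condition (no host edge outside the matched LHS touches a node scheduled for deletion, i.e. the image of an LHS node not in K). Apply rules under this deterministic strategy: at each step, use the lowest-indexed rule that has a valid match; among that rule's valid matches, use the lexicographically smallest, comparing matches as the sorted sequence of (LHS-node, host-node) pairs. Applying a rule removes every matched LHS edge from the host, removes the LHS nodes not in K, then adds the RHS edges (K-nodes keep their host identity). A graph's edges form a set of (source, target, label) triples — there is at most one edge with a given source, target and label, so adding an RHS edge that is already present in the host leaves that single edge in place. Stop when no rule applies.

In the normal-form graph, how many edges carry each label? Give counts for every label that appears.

Answer: (no edges)

Steps:
initial: |V|=5 |E|=2  E = 3-q->1 4-q->3
step 1: apply R1 at {0↦4, 1↦3}  → |V|=4 |E|=1  E = 3-q->1
step 2: apply R1 at {0↦3, 1↦1}  → |V|=3 |E|=0  E = ∅
halt: no rule applies after step 2
NF edges: []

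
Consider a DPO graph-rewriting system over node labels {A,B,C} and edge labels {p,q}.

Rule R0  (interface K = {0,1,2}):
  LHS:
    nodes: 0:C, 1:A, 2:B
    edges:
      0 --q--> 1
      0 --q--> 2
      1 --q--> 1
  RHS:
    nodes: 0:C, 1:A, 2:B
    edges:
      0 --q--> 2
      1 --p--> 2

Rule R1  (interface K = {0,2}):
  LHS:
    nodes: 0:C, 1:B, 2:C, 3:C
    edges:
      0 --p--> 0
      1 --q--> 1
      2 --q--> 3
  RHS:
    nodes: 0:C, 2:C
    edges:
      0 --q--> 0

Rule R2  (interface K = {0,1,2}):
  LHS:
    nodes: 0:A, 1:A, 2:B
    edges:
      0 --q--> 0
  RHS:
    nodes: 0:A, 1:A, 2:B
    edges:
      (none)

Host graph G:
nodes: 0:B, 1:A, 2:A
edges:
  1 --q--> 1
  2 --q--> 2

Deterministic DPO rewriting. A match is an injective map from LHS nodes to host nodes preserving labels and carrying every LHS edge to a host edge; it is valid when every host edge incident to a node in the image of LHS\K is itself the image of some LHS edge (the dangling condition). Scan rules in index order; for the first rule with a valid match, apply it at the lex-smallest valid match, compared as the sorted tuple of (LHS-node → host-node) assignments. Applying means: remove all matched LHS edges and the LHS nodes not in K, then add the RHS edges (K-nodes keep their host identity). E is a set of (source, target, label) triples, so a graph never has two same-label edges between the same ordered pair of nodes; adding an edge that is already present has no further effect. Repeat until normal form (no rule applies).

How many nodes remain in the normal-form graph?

Answer: 3

Rewrite trace:
start.  V:3 E:2  edges: 1-q->1 2-q->2
1. fire R2 via {0↦1, 1↦2, 2↦0}  →  V:3 E:1  edges: 2-q->2
2. fire R2 via {0↦2, 1↦1, 2↦0}  →  V:3 E:0  edges: ∅
halt: no rule applies after step 2
NF nodes: {0:B, 1:A, 2:A}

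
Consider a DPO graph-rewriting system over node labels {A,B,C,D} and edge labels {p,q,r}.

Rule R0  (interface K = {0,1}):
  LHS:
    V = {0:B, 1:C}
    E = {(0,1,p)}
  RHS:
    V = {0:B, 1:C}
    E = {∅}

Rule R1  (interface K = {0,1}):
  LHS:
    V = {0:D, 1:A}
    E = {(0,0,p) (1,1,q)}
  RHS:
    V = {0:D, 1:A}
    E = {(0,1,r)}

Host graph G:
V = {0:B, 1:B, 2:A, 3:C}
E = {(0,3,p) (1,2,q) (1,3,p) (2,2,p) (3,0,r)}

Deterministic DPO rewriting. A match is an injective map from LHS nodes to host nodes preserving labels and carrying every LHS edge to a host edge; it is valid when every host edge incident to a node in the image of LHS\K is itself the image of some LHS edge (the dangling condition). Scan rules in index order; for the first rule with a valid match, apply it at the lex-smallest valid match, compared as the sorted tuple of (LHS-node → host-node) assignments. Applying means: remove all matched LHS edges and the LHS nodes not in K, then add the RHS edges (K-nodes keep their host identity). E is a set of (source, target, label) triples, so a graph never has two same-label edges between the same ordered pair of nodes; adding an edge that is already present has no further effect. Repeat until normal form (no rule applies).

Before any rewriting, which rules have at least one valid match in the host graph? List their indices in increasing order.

R0: 2 valid matches — {0↦0, 1↦3}, {0↦1, 1↦3}
R1: no valid match — LHS pattern not found

Answer: [R0]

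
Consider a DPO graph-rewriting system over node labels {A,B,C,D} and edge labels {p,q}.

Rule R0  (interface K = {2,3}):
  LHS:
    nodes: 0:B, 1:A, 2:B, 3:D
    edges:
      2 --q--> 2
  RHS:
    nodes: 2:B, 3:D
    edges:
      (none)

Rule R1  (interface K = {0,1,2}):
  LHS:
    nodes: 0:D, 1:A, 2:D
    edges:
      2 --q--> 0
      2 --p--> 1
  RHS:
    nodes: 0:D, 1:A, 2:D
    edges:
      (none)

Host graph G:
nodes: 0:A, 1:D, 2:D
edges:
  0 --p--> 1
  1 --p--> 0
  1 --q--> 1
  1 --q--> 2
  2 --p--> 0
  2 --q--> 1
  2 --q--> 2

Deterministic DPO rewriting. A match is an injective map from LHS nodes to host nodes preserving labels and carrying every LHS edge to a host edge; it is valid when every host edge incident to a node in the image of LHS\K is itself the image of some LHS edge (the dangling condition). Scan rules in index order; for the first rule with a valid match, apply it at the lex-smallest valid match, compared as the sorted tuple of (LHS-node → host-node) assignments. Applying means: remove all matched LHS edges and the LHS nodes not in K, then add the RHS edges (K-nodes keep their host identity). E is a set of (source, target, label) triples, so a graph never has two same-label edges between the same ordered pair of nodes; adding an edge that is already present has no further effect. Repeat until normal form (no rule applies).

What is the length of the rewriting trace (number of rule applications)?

Answer: 2

Derivation:
[0] host  ⇒  3 nodes, 7 edges  {0-p->1 1-p->0 1-q->1 1-q->2 2-p->0 2-q->1 2-q->2}
[1] R1 @ {0↦1, 1↦0, 2↦2}  ⇒  3 nodes, 5 edges  {0-p->1 1-p->0 1-q->1 1-q->2 2-q->2}
[2] R1 @ {0↦2, 1↦0, 2↦1}  ⇒  3 nodes, 3 edges  {0-p->1 1-q->1 2-q->2}
final graph: no rule applies after step 2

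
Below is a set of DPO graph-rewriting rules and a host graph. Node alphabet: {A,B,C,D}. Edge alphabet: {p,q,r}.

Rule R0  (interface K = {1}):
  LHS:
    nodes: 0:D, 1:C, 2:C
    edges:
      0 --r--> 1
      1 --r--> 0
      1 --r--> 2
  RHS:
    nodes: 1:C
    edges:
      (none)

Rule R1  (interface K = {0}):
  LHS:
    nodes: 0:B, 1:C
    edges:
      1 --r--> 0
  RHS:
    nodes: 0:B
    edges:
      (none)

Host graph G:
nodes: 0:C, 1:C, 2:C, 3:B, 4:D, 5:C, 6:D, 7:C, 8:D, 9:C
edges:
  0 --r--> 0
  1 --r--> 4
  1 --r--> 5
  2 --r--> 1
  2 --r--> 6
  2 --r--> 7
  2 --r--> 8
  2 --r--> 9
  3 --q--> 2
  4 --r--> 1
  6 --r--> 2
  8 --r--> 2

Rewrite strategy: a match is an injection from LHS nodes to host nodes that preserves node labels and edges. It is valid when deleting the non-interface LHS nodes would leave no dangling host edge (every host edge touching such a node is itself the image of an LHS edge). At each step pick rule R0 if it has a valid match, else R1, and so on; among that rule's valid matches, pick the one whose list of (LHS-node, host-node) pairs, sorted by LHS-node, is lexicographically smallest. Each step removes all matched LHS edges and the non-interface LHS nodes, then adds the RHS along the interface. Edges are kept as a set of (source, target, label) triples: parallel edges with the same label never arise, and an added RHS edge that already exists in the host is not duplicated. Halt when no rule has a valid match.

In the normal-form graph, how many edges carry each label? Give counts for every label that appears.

Answer: q:1 r:2

Derivation:
[0] host  ⇒  10 nodes, 12 edges  {0-r->0 1-r->4 1-r->5 2-r->1 2-r->6 2-r->7 2-r->8 2-r->9 3-q->2 4-r->1 6-r->2 8-r->2}
[1] R0 @ {0↦4, 1↦1, 2↦5}  ⇒  8 nodes, 9 edges  {0-r->0 2-r->1 2-r->6 2-r->7 2-r->8 2-r->9 3-q->2 6-r->2 8-r->2}
[2] R0 @ {0↦6, 1↦2, 2↦1}  ⇒  6 nodes, 6 edges  {0-r->0 2-r->7 2-r->8 2-r->9 3-q->2 8-r->2}
[3] R0 @ {0↦8, 1↦2, 2↦7}  ⇒  4 nodes, 3 edges  {0-r->0 2-r->9 3-q->2}
normal form: no rule applies after step 3
NF edges: [(0, 0, 'r'), (2, 9, 'r'), (3, 2, 'q')]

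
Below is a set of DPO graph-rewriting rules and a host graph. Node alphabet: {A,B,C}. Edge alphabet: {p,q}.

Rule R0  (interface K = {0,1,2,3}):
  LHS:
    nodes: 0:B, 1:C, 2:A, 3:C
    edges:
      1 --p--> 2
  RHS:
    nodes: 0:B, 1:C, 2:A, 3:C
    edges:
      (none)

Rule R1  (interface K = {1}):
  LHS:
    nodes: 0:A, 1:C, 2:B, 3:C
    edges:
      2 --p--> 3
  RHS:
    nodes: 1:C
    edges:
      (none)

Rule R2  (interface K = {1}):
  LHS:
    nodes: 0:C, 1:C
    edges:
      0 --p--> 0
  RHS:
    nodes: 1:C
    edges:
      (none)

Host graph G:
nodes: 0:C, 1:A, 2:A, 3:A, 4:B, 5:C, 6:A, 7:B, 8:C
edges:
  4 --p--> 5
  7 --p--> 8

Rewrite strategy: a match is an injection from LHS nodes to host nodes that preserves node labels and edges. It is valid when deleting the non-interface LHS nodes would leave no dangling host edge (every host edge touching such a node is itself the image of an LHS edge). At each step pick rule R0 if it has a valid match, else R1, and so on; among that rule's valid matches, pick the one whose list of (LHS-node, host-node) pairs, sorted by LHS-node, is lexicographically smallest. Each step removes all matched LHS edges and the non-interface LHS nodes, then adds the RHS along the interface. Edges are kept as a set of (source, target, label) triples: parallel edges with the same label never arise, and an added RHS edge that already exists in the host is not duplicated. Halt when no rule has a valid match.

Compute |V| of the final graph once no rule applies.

Answer: 3

Steps:
initial: |V|=9 |E|=2  E = 4-p->5 7-p->8
step 1: apply R1 at {0↦1, 1↦0, 2↦4, 3↦5}  → |V|=6 |E|=1  E = 7-p->8
step 2: apply R1 at {0↦2, 1↦0, 2↦7, 3↦8}  → |V|=3 |E|=0  E = ∅
final graph: no rule applies after step 2
NF nodes: {0:C, 3:A, 6:A}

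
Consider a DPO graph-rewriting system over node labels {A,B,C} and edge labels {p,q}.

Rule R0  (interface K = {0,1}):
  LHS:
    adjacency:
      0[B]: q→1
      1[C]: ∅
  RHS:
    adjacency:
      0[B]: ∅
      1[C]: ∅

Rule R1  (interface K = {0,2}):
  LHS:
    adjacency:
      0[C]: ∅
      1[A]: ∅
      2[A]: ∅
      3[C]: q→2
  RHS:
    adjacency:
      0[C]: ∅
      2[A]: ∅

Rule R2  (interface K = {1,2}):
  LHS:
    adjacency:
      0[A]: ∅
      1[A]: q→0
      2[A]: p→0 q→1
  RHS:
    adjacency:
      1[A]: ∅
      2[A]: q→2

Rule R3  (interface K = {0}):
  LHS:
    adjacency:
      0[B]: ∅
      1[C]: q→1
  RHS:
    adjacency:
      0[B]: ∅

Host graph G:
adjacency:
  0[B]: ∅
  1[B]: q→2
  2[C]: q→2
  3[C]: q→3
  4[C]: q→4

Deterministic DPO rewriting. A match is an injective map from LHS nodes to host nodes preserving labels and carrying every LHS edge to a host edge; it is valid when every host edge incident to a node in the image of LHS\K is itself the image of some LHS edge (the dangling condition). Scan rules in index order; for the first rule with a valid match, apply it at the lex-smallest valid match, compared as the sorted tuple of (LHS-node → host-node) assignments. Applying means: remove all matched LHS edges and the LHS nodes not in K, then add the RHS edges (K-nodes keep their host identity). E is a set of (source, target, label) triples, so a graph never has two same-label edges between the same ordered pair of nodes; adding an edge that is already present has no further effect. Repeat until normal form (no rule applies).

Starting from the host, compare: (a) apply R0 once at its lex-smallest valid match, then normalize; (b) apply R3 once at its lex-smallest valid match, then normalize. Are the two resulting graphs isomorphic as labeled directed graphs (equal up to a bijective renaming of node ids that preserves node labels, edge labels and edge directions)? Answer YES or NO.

branch R0-first: apply at {0↦1, 1↦2} → |E|=3, then 3 more step(s) → NF |V|=2 |E|=0 V={0:B, 1:B} E=∅
branch R3-first: apply at {0↦0, 1↦3} → |E|=3, then 3 more step(s) → NF |V|=2 |E|=0 V={0:B, 1:B} E=∅
graphs isomorphic (equal up to label-preserving node renaming)

Answer: YES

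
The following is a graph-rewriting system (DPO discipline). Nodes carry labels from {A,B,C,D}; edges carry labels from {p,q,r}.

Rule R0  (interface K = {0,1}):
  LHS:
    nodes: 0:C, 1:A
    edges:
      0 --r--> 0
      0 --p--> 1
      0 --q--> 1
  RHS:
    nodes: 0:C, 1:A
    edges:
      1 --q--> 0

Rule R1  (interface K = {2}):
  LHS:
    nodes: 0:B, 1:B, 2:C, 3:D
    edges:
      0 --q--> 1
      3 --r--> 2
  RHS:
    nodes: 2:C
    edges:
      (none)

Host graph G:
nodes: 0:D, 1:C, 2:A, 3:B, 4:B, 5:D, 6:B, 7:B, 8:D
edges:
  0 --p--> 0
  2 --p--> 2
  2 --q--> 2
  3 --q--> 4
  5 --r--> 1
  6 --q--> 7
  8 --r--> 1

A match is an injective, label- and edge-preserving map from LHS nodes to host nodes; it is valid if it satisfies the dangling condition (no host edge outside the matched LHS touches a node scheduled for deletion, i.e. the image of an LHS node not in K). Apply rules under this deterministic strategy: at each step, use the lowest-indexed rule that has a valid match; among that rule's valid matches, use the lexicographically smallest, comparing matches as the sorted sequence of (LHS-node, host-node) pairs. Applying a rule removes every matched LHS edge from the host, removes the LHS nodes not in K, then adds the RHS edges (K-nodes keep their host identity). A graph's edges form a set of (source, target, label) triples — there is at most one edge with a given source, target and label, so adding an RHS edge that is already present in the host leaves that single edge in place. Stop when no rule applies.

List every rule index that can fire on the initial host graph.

Answer: [R1]

Rewrite trace:
R0: no valid match — LHS pattern not found
R1: 4 valid matches — {0↦3, 1↦4, 2↦1, 3↦5}, {0↦3, 1↦4, 2↦1, 3↦8}, {0↦6, 1↦7, 2↦1, 3↦5} (+1 more)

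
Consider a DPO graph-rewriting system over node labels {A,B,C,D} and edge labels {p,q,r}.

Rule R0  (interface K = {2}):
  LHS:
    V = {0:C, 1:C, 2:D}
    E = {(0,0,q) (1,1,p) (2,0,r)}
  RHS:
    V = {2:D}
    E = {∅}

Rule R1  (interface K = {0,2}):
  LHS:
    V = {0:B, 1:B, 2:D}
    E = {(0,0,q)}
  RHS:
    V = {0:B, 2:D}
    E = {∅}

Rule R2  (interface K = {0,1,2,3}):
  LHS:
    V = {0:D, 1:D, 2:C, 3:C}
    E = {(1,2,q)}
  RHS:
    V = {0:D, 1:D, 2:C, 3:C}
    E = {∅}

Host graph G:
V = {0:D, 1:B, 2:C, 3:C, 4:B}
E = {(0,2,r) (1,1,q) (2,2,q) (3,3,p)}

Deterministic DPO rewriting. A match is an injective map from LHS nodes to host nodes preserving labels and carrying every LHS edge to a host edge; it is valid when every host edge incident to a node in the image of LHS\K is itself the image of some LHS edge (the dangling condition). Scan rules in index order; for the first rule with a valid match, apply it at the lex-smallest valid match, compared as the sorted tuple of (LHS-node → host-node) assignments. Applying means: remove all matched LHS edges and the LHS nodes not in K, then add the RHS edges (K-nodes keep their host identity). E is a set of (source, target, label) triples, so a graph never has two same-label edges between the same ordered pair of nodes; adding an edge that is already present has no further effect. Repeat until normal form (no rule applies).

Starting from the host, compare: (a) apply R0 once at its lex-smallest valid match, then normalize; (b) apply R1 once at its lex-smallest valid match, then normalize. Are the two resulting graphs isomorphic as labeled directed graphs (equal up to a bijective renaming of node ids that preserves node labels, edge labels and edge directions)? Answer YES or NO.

branch R0-first: apply at {0↦2, 1↦3, 2↦0} → |E|=1, then 1 more step(s) → NF |V|=2 |E|=0 V={0:D, 1:B} E=∅
branch R1-first: apply at {0↦1, 1↦4, 2↦0} → |E|=3, then 1 more step(s) → NF |V|=2 |E|=0 V={0:D, 1:B} E=∅
graphs isomorphic (equal up to label-preserving node renaming)

Answer: YES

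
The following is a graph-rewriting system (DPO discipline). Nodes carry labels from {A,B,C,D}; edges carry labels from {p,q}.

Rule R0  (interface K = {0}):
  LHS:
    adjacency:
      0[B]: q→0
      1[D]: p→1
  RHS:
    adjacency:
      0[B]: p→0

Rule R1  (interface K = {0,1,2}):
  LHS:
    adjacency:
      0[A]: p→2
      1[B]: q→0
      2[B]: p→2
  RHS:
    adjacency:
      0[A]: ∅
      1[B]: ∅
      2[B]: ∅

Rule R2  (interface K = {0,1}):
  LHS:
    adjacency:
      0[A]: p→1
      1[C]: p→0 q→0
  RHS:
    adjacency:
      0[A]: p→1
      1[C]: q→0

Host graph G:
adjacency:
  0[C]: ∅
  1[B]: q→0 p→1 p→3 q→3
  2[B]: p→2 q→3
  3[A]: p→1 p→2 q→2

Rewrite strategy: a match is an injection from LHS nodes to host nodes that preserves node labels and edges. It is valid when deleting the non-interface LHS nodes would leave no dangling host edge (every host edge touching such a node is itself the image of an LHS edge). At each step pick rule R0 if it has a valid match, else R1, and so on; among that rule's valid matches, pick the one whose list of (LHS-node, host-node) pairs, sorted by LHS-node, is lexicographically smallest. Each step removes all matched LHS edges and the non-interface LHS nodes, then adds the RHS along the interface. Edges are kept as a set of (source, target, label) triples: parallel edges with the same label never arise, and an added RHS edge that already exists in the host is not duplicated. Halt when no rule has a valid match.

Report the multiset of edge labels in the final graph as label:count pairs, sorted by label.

Answer: p:1 q:2

Steps:
[0] host  ⇒  4 nodes, 9 edges  {1-q->0 1-p->1 1-p->3 1-q->3 2-p->2 2-q->3 3-p->1 3-p->2 3-q->2}
[1] R1 @ {0↦3, 1↦1, 2↦2}  ⇒  4 nodes, 6 edges  {1-q->0 1-p->1 1-p->3 2-q->3 3-p->1 3-q->2}
[2] R1 @ {0↦3, 1↦2, 2↦1}  ⇒  4 nodes, 3 edges  {1-q->0 1-p->3 3-q->2}
halt: no rule applies after step 2
NF edges: [(1, 0, 'q'), (1, 3, 'p'), (3, 2, 'q')]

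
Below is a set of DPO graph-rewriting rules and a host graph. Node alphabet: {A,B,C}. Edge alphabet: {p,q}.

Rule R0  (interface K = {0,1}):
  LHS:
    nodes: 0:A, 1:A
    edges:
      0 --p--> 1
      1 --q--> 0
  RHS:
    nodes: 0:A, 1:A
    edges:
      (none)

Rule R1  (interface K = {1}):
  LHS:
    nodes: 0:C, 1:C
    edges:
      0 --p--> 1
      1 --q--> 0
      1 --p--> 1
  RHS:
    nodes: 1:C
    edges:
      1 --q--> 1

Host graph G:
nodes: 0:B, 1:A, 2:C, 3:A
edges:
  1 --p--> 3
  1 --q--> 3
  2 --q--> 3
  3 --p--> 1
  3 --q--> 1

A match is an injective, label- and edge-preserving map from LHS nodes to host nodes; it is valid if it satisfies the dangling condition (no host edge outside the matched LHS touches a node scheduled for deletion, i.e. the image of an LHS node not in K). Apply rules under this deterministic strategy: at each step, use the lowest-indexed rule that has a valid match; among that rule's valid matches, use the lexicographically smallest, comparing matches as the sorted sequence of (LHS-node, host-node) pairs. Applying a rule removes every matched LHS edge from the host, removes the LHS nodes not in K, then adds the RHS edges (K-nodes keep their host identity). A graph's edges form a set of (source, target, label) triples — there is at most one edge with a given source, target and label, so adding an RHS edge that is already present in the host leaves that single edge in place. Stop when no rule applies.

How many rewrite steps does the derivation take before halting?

Answer: 2

Derivation:
initial: |V|=4 |E|=5  E = 1-p->3 1-q->3 2-q->3 3-p->1 3-q->1
step 1: apply R0 at {0↦1, 1↦3}  → |V|=4 |E|=3  E = 1-q->3 2-q->3 3-p->1
step 2: apply R0 at {0↦3, 1↦1}  → |V|=4 |E|=1  E = 2-q->3
normal form: no rule applies after step 2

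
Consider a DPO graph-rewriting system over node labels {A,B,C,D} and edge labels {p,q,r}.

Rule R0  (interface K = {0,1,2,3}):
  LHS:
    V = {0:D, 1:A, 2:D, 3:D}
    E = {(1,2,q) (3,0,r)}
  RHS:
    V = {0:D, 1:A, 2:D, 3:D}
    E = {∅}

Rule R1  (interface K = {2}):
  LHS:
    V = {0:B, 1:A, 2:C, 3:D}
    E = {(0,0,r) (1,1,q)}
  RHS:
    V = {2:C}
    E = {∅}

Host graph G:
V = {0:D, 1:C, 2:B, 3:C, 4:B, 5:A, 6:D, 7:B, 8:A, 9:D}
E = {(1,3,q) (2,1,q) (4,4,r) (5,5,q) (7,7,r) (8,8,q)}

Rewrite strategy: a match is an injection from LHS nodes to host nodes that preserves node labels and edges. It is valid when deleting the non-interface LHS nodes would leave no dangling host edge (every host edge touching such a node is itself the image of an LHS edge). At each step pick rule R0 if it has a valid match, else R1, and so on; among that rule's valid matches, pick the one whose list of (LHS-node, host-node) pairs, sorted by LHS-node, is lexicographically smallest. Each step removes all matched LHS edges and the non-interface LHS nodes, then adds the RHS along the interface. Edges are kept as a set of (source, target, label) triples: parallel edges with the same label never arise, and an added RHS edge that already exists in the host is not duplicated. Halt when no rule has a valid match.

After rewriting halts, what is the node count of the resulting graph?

Answer: 4

Rewrite trace:
start.  V:10 E:6  edges: 1-q->3 2-q->1 4-r->4 5-q->5 7-r->7 8-q->8
1. fire R1 via {0↦4, 1↦5, 2↦1, 3↦0}  →  V:7 E:4  edges: 1-q->3 2-q->1 7-r->7 8-q->8
2. fire R1 via {0↦7, 1↦8, 2↦1, 3↦6}  →  V:4 E:2  edges: 1-q->3 2-q->1
final graph: no rule applies after step 2
NF nodes: {1:C, 2:B, 3:C, 9:D}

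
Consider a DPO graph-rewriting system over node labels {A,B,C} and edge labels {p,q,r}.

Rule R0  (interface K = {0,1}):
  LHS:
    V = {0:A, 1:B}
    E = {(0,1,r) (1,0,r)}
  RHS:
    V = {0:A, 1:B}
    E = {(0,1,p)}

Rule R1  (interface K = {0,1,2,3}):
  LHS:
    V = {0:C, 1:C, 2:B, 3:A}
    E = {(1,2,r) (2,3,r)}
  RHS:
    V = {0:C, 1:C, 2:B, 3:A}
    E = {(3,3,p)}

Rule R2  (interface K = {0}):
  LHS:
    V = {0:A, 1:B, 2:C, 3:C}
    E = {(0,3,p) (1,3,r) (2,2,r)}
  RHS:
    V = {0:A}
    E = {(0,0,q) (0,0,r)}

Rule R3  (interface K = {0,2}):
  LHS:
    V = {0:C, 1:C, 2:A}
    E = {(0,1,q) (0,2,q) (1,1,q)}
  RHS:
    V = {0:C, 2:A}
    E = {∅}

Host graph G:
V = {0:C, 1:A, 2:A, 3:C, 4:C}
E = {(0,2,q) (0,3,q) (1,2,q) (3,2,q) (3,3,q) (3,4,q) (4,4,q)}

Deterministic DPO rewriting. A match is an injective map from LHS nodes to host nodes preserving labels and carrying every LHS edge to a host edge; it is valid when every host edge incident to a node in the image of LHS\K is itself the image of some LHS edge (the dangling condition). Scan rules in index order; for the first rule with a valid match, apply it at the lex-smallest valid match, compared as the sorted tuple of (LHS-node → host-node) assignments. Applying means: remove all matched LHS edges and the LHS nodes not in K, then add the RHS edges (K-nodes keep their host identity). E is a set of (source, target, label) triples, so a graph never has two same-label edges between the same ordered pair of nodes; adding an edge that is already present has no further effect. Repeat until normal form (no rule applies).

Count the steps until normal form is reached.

Answer: 2

Rewrite trace:
start.  V:5 E:7  edges: 0-q->2 0-q->3 1-q->2 3-q->2 3-q->3 3-q->4 4-q->4
1. fire R3 via {0↦3, 1↦4, 2↦2}  →  V:4 E:4  edges: 0-q->2 0-q->3 1-q->2 3-q->3
2. fire R3 via {0↦0, 1↦3, 2↦2}  →  V:3 E:1  edges: 1-q->2
final graph: no rule applies after step 2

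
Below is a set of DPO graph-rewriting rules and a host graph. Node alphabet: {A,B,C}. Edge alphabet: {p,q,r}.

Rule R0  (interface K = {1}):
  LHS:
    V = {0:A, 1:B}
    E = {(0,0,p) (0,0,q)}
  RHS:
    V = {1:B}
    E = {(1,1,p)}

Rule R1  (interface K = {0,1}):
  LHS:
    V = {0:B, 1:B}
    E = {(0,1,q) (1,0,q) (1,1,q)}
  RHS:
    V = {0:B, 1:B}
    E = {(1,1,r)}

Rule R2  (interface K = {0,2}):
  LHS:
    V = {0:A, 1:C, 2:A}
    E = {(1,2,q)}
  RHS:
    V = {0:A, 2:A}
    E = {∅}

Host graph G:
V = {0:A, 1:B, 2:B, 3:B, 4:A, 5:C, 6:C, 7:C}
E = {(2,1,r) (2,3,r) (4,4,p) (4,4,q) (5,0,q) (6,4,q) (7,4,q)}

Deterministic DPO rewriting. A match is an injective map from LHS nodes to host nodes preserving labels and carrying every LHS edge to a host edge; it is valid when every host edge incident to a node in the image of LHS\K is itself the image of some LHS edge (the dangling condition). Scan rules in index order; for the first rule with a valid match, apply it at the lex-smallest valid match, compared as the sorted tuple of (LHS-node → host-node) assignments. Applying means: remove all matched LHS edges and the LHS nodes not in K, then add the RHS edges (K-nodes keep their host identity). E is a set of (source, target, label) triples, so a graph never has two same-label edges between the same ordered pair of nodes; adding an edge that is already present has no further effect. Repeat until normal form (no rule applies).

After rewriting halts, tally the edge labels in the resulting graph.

initial: |V|=8 |E|=7  E = 2-r->1 2-r->3 4-p->4 4-q->4 5-q->0 6-q->4 7-q->4
step 1: apply R2 at {0↦0, 1↦6, 2↦4}  → |V|=7 |E|=6  E = 2-r->1 2-r->3 4-p->4 4-q->4 5-q->0 7-q->4
step 2: apply R2 at {0↦0, 1↦7, 2↦4}  → |V|=6 |E|=5  E = 2-r->1 2-r->3 4-p->4 4-q->4 5-q->0
step 3: apply R0 at {0↦4, 1↦1}  → |V|=5 |E|=4  E = 1-p->1 2-r->1 2-r->3 5-q->0
normal form: no rule applies after step 3
NF edges: [(1, 1, 'p'), (2, 1, 'r'), (2, 3, 'r'), (5, 0, 'q')]

Answer: p:1 q:1 r:2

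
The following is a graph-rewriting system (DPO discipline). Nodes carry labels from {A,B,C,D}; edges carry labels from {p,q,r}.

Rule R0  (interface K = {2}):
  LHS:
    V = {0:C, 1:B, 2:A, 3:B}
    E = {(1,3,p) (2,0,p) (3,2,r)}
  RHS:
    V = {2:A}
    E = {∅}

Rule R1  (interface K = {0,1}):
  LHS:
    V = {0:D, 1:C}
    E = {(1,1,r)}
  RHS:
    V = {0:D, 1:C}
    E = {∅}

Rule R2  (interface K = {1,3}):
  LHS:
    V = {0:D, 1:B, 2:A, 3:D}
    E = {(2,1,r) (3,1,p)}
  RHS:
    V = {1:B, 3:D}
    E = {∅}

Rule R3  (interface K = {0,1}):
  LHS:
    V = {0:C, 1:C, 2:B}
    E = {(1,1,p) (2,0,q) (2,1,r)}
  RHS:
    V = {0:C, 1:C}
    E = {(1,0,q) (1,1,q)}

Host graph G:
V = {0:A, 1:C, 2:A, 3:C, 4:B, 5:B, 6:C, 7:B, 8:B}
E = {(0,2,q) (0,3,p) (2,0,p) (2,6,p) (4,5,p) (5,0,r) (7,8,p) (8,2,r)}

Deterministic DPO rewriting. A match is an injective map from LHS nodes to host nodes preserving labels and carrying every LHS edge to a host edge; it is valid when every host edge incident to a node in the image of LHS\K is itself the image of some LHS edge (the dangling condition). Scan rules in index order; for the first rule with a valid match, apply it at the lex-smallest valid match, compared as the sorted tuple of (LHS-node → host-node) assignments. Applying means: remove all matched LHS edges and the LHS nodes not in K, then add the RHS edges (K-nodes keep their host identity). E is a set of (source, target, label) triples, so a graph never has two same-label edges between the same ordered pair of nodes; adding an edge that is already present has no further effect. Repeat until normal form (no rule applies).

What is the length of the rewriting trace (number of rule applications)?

Answer: 2

Derivation:
initial: |V|=9 |E|=8  E = 0-q->2 0-p->3 2-p->0 2-p->6 4-p->5 5-r->0 7-p->8 8-r->2
step 1: apply R0 at {0↦3, 1↦4, 2↦0, 3↦5}  → |V|=6 |E|=5  E = 0-q->2 2-p->0 2-p->6 7-p->8 8-r->2
step 2: apply R0 at {0↦6, 1↦7, 2↦2, 3↦8}  → |V|=3 |E|=2  E = 0-q->2 2-p->0
final graph: no rule applies after step 2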